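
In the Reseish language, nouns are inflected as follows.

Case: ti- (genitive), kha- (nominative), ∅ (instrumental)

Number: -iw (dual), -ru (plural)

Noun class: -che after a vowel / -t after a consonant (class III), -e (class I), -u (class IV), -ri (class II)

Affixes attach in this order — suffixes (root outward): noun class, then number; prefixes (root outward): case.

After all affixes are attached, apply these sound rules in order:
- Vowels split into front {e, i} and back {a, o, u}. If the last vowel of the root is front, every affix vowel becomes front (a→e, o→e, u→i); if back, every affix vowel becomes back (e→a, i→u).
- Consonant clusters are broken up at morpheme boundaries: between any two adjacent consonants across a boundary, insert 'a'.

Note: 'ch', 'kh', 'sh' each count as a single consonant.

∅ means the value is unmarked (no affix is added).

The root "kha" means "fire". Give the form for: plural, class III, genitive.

tukhacharu

Attach case genitive ti- → tikha.
Attach noun class class III -che (after vowel 'a') → tikhache.
Attach number plural -ru → tikhacheru.
Apply vowel harmony: tikhacheru → tukhacharu.
Epenthesis: no change.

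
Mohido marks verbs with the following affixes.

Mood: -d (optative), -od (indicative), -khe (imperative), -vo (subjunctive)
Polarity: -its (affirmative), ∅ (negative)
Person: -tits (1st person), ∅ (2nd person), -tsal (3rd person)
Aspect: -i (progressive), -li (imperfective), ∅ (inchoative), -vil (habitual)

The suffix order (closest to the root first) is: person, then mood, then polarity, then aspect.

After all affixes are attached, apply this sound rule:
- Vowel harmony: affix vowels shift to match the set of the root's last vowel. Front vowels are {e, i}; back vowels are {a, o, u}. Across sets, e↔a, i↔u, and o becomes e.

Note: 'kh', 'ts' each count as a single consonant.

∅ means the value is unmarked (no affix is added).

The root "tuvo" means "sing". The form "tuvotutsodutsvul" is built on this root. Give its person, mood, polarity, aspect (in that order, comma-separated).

1st person, indicative, affirmative, habitual

Segment: tuvo-tits-od-its-vil.
person: -tits → 1st person.
mood: -od → indicative.
polarity: -its → affirmative.
aspect: -vil → habitual.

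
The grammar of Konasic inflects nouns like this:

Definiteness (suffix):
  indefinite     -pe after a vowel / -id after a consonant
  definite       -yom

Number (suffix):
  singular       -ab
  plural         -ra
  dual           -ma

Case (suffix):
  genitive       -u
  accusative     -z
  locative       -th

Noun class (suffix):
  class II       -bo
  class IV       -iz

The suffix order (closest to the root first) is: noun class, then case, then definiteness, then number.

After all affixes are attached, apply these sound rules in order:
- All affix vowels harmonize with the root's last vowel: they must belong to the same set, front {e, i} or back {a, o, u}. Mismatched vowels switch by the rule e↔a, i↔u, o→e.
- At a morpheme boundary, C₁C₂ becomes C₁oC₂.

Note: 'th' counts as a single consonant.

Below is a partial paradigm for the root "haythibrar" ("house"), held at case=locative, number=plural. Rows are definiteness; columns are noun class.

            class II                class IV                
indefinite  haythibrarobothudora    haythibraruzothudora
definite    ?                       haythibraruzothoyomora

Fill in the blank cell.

Attach noun class class II -bo → haythibrarbo.
Attach case locative -th → haythibrarboth.
Attach definiteness definite -yom → haythibrarbothyom.
Attach number plural -ra → haythibrarbothyomra.
Vowel harmony: no change.
Apply epenthesis: haythibrarbothyomra → haythibrarobothoyomora.

haythibrarobothoyomora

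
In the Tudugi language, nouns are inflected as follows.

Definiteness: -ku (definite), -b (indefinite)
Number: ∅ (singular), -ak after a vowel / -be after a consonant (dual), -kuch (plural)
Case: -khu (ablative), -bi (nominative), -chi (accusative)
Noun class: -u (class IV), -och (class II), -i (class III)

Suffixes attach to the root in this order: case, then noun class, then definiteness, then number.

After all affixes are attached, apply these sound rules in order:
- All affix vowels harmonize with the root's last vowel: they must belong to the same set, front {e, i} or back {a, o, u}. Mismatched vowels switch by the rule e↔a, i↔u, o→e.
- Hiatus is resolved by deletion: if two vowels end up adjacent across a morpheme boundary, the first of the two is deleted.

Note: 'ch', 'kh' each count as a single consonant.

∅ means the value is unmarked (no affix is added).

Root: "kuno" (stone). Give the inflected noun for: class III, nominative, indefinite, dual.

kunobubba

Attach case nominative -bi → kunobi.
Attach noun class class III -i → kunobii.
Attach definiteness indefinite -b → kunobiib.
Attach number dual -be (after consonant 'b') → kunobiibbe.
Apply vowel harmony: kunobiibbe → kunobuubba.
Apply vowel deletion: kunobuubba → kunobubba.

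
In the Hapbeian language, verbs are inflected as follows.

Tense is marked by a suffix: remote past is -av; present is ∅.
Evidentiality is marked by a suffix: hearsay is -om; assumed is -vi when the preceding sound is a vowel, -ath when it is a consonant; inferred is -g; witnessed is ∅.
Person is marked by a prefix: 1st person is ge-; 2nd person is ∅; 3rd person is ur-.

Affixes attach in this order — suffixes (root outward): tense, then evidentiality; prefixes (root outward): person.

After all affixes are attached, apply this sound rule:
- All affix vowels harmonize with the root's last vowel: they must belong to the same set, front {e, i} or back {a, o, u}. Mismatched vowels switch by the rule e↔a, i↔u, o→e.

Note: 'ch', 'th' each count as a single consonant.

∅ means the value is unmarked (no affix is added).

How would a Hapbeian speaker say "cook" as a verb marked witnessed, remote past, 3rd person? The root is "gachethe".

Attach person 3rd person ur- → urgachethe.
Attach tense remote past -av → urgachetheav.
evidentiality = witnessed: zero marking, form stays urgachetheav.
Apply vowel harmony: urgachetheav → irgachetheev.

irgachetheev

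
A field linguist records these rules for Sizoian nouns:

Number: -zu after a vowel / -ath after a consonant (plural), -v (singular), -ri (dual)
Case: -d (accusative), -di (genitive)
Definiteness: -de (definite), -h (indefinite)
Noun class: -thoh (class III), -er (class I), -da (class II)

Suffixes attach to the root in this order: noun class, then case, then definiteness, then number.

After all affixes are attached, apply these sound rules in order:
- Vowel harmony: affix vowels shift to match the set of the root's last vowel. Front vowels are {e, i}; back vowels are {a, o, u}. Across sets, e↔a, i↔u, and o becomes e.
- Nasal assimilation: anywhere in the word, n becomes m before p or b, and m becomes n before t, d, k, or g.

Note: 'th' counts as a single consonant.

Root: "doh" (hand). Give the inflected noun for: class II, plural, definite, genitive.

Attach noun class class II -da → dohda.
Attach case genitive -di → dohdadi.
Attach definiteness definite -de → dohdadide.
Attach number plural -zu (after vowel 'e') → dohdadidezu.
Apply vowel harmony: dohdadidezu → dohdadudazu.
Nasal assimilation: no change.

dohdadudazu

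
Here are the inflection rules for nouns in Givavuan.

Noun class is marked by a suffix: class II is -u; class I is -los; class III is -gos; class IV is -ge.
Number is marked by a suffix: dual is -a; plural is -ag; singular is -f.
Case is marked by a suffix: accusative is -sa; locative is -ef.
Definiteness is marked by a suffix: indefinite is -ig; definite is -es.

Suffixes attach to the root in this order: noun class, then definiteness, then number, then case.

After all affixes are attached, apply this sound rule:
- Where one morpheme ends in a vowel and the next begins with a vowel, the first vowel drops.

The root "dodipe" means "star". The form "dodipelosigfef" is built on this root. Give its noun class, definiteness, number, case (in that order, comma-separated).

Segment: dodipe-los-ig-f-ef.
noun class: -los → class I.
definiteness: -ig → indefinite.
number: -f → singular.
case: -ef → locative.

class I, indefinite, singular, locative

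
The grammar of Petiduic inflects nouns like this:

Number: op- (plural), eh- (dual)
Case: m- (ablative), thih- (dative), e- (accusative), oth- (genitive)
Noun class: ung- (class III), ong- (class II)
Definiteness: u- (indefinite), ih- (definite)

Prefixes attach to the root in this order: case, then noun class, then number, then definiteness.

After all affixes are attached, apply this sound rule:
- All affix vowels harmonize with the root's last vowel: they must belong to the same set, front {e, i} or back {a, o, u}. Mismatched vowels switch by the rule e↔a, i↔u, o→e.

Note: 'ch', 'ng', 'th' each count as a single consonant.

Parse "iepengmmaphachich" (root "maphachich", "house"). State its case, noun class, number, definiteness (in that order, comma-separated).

ablative, class II, plural, indefinite

Segment: u-op-ong-m-maphachich.
case: m- → ablative.
noun class: ong- → class II.
number: op- → plural.
definiteness: u- → indefinite.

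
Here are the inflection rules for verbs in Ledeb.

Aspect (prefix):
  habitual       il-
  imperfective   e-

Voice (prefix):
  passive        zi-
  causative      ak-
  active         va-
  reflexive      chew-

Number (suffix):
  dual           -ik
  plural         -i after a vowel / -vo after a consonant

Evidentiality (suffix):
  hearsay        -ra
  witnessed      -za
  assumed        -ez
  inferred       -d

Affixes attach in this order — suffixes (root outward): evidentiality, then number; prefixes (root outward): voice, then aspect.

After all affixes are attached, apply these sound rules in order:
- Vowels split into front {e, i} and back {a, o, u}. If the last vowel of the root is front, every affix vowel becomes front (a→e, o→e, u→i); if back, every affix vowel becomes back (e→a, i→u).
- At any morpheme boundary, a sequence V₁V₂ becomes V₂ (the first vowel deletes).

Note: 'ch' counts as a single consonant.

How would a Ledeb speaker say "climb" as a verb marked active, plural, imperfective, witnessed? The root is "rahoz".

avarahozzu

Attach voice active va- → varahoz.
Attach aspect imperfective e- → evarahoz.
Attach evidentiality witnessed -za → evarahozza.
Attach number plural -i (after vowel 'a') → evarahozzai.
Apply vowel harmony: evarahozzai → avarahozzau.
Apply vowel deletion: avarahozzau → avarahozzu.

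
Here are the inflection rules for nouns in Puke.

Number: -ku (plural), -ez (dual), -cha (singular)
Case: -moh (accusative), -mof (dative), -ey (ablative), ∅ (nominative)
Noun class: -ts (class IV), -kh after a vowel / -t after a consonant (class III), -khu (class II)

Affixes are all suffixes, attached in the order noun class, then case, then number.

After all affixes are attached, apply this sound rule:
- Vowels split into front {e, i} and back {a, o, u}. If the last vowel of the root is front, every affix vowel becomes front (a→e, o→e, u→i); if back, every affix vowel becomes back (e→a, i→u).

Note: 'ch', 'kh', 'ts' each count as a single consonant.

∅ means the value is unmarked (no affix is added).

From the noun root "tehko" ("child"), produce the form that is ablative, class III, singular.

Attach noun class class III -kh (after vowel 'o') → tehkokh.
Attach case ablative -ey → tehkokhey.
Attach number singular -cha → tehkokheycha.
Apply vowel harmony: tehkokheycha → tehkokhaycha.

tehkokhaycha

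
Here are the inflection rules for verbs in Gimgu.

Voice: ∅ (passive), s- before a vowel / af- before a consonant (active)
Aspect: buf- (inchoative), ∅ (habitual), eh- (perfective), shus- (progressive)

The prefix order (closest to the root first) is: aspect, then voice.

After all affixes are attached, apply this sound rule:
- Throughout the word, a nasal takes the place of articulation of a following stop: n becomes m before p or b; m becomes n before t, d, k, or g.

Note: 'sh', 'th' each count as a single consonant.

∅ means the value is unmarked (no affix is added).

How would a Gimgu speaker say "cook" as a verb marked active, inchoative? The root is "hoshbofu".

afbufhoshbofu

Attach aspect inchoative buf- → bufhoshbofu.
Attach voice active af- (before consonant 'b') → afbufhoshbofu.
Nasal assimilation: no change.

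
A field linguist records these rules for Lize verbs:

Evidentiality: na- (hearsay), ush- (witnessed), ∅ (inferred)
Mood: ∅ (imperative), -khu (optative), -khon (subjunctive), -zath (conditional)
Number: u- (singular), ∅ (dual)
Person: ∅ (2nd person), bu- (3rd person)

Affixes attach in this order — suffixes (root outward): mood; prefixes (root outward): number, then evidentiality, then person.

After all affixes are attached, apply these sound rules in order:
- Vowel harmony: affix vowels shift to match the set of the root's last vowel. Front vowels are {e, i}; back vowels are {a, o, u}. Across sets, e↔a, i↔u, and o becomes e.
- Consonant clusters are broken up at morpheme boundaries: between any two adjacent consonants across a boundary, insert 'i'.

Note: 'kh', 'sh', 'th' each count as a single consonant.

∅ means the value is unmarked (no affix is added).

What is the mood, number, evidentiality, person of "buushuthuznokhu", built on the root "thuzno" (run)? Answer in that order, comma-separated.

Segment: bu-ush-u-thuzno-khu.
mood: -khu → optative.
number: u- → singular.
evidentiality: ush- → witnessed.
person: bu- → 3rd person.

optative, singular, witnessed, 3rd person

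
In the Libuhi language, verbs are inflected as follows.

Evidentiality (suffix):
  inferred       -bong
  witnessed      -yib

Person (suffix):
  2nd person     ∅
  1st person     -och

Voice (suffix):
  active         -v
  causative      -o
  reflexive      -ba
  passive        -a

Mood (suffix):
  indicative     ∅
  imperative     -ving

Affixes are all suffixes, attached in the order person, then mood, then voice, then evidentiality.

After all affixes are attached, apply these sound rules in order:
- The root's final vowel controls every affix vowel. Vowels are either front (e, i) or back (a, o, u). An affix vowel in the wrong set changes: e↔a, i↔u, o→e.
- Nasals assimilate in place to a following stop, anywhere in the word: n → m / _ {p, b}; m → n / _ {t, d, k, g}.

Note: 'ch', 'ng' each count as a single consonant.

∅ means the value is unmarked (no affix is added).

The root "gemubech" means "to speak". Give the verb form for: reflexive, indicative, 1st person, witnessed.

gemubechechbeyib

Attach person 1st person -och → gemubechoch.
mood = indicative: zero marking, form stays gemubechoch.
Attach voice reflexive -ba → gemubechochba.
Attach evidentiality witnessed -yib → gemubechochbayib.
Apply vowel harmony: gemubechochbayib → gemubechechbeyib.
Nasal assimilation: no change.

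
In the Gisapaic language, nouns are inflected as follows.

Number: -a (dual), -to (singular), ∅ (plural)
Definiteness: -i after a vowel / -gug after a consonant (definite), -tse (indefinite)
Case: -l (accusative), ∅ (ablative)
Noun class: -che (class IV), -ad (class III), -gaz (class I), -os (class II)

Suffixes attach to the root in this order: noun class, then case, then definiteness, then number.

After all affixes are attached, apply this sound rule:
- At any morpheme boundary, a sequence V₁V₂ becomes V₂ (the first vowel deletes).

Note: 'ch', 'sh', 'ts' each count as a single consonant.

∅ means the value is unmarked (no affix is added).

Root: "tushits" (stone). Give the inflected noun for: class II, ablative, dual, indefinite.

Attach noun class class II -os → tushitsos.
case = ablative: zero marking, form stays tushitsos.
Attach definiteness indefinite -tse → tushitsostse.
Attach number dual -a → tushitsostsea.
Apply vowel deletion: tushitsostsea → tushitsostsa.

tushitsostsa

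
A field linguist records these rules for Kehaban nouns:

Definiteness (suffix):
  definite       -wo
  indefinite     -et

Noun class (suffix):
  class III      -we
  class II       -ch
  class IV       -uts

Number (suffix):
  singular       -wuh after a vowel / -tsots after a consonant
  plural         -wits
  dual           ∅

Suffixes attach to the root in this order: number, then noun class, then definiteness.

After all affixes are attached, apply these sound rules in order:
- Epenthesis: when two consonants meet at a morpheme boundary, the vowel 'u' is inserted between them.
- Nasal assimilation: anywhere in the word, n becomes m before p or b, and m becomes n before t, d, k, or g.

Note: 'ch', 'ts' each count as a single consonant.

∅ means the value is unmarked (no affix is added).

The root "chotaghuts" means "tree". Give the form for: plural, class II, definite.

chotaghutsuwitsuchuwo

Attach number plural -wits → chotaghutswits.
Attach noun class class II -ch → chotaghutswitsch.
Attach definiteness definite -wo → chotaghutswitschwo.
Apply epenthesis: chotaghutswitschwo → chotaghutsuwitsuchuwo.
Nasal assimilation: no change.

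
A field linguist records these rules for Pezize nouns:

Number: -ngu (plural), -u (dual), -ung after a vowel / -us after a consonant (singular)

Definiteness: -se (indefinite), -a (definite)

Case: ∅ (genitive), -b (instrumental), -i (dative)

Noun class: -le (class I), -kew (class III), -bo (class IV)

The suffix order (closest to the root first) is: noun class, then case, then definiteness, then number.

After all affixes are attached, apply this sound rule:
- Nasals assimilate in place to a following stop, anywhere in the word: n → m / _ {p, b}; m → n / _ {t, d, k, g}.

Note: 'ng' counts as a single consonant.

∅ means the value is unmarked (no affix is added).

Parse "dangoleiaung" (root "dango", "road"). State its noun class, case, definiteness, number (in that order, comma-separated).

class I, dative, definite, singular

Segment: dango-le-i-a-ung.
noun class: -le → class I.
case: -i → dative.
definiteness: -a → definite.
number: -ung/us → singular.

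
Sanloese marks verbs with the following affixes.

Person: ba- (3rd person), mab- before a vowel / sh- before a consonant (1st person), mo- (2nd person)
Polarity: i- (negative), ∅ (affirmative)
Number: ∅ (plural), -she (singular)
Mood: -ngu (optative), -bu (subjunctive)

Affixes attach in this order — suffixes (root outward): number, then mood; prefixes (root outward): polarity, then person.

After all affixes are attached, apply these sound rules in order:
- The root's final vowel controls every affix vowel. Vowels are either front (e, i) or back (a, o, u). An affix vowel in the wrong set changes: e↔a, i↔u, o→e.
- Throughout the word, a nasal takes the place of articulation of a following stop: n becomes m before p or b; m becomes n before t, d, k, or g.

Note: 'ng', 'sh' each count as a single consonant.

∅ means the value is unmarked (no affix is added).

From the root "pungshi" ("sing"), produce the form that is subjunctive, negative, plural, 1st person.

mebipungshibi

Attach polarity negative i- → ipungshi.
Attach person 1st person mab- (before vowel 'i') → mabipungshi.
number = plural: zero marking, form stays mabipungshi.
Attach mood subjunctive -bu → mabipungshibu.
Apply vowel harmony: mabipungshibu → mebipungshibi.
Nasal assimilation: no change.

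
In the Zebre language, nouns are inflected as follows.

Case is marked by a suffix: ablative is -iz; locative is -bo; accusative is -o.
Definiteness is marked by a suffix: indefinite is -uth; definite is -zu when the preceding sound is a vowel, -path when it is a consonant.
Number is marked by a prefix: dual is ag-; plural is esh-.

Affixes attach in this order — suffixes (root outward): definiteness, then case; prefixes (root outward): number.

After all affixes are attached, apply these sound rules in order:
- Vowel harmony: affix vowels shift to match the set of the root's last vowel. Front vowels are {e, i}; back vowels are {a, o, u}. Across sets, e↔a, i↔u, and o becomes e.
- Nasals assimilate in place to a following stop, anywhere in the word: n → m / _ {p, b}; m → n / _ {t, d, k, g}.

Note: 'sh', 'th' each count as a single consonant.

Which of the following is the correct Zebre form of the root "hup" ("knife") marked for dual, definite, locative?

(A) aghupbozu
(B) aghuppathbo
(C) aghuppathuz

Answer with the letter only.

Attach definiteness definite -path (after consonant 'p') → huppath.
Attach case locative -bo → huppathbo.
Attach number dual ag- → aghuppathbo.
Vowel harmony: no change.
Nasal assimilation: no change.
So the correct form is aghuppathbo, option (B).
(C) aghuppathuz is wrong: it uses ablative instead of locative for case.
(A) aghupbozu is wrong: it has the affixes in the wrong order.

B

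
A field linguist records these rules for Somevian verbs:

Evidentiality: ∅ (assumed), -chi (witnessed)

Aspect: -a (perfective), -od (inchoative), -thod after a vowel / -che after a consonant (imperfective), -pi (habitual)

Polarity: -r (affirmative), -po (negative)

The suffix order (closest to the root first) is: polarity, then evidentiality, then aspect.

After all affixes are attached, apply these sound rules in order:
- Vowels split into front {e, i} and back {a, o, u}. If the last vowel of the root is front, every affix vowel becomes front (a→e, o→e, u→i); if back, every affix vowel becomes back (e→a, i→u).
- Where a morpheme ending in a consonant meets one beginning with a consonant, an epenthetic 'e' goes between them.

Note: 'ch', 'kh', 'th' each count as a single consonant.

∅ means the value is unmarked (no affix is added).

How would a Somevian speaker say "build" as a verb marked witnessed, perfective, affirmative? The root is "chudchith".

chudchitherechie

Attach polarity affirmative -r → chudchithr.
Attach evidentiality witnessed -chi → chudchithrchi.
Attach aspect perfective -a → chudchithrchia.
Apply vowel harmony: chudchithrchia → chudchithrchie.
Apply epenthesis: chudchithrchie → chudchitherechie.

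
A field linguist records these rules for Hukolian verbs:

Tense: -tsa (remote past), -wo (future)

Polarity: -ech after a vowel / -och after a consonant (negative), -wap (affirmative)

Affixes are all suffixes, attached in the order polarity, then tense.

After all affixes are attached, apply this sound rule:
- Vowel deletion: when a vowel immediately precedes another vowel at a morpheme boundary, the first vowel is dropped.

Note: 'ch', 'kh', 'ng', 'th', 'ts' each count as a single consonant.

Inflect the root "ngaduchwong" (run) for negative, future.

ngaduchwongochwo

Attach polarity negative -och (after consonant 'ng') → ngaduchwongoch.
Attach tense future -wo → ngaduchwongochwo.
Vowel deletion: no change.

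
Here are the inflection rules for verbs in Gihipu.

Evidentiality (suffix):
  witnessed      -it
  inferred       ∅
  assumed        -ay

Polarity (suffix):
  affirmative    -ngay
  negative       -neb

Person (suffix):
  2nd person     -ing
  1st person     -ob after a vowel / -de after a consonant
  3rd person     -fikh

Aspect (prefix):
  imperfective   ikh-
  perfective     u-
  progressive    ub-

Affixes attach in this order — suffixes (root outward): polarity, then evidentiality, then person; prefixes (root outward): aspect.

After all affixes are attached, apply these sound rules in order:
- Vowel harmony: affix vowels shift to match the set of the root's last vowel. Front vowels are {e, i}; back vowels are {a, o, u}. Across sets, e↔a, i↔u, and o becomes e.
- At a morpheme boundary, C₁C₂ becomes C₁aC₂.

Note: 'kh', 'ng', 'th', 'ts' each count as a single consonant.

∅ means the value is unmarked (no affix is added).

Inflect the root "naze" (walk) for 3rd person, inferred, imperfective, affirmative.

Attach polarity affirmative -ngay → nazengay.
Attach aspect imperfective ikh- → ikhnazengay.
evidentiality = inferred: zero marking, form stays ikhnazengay.
Attach person 3rd person -fikh → ikhnazengayfikh.
Apply vowel harmony: ikhnazengayfikh → ikhnazengeyfikh.
Apply epenthesis: ikhnazengeyfikh → ikhanazengeyafikh.

ikhanazengeyafikh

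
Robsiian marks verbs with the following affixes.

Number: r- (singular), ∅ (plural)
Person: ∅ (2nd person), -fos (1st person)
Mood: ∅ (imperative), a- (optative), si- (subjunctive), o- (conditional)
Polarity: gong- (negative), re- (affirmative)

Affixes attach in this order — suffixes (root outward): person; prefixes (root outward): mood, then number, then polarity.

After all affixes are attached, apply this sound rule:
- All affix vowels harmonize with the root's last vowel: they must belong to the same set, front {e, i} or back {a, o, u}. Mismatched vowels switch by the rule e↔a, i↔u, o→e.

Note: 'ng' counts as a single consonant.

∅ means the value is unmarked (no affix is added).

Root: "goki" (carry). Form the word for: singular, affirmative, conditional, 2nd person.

person = 2nd person: zero marking, form stays goki.
Attach mood conditional o- → ogoki.
Attach number singular r- → rogoki.
Attach polarity affirmative re- → rerogoki.
Apply vowel harmony: rerogoki → reregoki.

reregoki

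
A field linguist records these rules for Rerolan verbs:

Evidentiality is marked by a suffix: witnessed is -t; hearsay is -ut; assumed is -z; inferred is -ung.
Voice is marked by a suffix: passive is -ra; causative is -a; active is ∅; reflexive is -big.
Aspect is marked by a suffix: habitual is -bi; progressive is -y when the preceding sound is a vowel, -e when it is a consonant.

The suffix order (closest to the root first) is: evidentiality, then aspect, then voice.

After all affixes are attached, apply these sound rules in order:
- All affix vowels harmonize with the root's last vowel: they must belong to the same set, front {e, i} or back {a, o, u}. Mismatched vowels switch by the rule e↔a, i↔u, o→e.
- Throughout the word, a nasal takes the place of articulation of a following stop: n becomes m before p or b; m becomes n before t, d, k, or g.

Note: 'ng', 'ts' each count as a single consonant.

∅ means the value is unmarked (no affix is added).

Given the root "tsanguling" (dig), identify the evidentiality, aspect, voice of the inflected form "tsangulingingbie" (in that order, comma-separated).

inferred, habitual, causative

Segment: tsanguling-ung-bi-a.
evidentiality: -ung → inferred.
aspect: -bi → habitual.
voice: -a → causative.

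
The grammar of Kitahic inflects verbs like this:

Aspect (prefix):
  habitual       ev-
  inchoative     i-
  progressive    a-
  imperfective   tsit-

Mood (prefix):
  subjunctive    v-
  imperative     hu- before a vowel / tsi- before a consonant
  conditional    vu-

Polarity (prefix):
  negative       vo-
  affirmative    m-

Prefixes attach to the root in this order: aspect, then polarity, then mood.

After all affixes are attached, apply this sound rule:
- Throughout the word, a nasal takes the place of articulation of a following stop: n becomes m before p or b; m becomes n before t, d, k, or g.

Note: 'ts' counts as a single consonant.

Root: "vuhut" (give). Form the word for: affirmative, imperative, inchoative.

tsimivuhut

Attach aspect inchoative i- → ivuhut.
Attach polarity affirmative m- → mivuhut.
Attach mood imperative tsi- (before consonant 'm') → tsimivuhut.
Nasal assimilation: no change.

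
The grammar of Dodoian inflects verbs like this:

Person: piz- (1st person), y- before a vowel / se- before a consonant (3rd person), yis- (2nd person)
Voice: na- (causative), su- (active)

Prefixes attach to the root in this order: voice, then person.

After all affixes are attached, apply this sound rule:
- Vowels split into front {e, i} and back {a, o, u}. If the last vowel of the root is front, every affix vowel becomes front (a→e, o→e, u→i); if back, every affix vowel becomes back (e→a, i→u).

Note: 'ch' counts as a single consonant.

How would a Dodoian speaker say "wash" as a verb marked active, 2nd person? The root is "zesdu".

yussuzesdu

Attach voice active su- → suzesdu.
Attach person 2nd person yis- → yissuzesdu.
Apply vowel harmony: yissuzesdu → yussuzesdu.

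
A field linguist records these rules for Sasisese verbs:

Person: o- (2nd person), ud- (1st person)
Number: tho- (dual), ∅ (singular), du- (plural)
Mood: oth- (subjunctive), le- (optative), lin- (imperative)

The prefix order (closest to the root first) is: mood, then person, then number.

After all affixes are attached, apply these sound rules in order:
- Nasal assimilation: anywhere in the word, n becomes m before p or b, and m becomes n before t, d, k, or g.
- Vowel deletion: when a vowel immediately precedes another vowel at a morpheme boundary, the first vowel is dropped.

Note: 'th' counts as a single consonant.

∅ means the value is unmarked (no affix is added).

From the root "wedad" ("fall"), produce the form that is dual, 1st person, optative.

Attach mood optative le- → lewedad.
Attach person 1st person ud- → udlewedad.
Attach number dual tho- → thoudlewedad.
Nasal assimilation: no change.
Apply vowel deletion: thoudlewedad → thudlewedad.

thudlewedad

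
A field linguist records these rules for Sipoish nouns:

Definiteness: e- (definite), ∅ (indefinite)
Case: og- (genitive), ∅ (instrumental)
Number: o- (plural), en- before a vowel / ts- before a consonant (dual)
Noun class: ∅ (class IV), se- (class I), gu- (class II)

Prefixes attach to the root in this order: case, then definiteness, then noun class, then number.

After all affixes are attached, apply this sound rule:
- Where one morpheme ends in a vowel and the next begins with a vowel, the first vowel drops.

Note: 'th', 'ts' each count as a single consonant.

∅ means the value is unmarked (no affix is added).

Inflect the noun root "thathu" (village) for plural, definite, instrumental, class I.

case = instrumental: zero marking, form stays thathu.
Attach definiteness definite e- → ethathu.
Attach noun class class I se- → seethathu.
Attach number plural o- → oseethathu.
Apply vowel deletion: oseethathu → osethathu.

osethathu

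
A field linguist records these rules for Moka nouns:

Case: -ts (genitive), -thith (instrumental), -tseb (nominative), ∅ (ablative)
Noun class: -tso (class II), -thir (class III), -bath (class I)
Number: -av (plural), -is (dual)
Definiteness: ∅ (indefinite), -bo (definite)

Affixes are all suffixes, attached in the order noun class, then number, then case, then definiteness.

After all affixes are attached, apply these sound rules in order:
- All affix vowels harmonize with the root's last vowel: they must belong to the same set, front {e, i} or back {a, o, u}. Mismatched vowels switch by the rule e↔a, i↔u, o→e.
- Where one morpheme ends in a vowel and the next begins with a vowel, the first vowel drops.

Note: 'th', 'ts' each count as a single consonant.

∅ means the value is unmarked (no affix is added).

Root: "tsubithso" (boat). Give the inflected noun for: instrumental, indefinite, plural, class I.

tsubithsobathavthuth

Attach noun class class I -bath → tsubithsobath.
Attach number plural -av → tsubithsobathav.
Attach case instrumental -thith → tsubithsobathavthith.
definiteness = indefinite: zero marking, form stays tsubithsobathavthith.
Apply vowel harmony: tsubithsobathavthith → tsubithsobathavthuth.
Vowel deletion: no change.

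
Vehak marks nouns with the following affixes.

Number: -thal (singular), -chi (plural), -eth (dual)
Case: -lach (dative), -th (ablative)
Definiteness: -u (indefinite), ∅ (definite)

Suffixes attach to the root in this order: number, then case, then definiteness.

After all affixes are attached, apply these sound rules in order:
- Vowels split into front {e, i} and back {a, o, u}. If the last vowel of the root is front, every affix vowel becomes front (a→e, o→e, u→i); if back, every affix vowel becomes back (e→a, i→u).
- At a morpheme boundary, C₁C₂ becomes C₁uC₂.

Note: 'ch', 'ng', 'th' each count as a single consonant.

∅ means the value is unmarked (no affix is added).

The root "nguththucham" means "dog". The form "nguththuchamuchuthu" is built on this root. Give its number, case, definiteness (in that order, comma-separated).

Segment: nguththucham-chi-th-u.
number: -chi → plural.
case: -th → ablative.
definiteness: -u → indefinite.

plural, ablative, indefinite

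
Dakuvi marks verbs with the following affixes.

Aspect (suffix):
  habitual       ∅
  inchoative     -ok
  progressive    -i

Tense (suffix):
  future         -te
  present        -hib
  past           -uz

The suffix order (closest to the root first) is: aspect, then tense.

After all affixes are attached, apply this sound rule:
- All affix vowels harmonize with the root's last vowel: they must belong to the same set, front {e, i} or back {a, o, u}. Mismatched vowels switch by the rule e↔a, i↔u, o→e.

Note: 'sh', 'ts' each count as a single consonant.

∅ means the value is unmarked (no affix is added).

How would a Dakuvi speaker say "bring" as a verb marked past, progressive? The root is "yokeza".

yokezauuz

Attach aspect progressive -i → yokezai.
Attach tense past -uz → yokezaiuz.
Apply vowel harmony: yokezaiuz → yokezauuz.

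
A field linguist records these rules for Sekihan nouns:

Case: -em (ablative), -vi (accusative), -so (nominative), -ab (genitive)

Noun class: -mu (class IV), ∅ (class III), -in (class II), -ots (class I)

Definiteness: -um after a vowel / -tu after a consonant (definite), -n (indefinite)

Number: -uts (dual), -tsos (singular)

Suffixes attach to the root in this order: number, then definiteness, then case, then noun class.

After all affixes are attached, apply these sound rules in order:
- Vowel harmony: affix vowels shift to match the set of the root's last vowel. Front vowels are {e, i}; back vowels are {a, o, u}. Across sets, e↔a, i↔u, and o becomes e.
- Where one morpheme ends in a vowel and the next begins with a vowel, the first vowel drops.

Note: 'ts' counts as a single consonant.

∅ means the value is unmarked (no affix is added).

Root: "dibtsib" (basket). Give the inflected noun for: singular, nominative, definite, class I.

Attach number singular -tsos → dibtsibtsos.
Attach definiteness definite -tu (after consonant 's') → dibtsibtsostu.
Attach case nominative -so → dibtsibtsostuso.
Attach noun class class I -ots → dibtsibtsostusoots.
Apply vowel harmony: dibtsibtsostusoots → dibtsibtsestiseets.
Apply vowel deletion: dibtsibtsestiseets → dibtsibtsestisets.

dibtsibtsestisets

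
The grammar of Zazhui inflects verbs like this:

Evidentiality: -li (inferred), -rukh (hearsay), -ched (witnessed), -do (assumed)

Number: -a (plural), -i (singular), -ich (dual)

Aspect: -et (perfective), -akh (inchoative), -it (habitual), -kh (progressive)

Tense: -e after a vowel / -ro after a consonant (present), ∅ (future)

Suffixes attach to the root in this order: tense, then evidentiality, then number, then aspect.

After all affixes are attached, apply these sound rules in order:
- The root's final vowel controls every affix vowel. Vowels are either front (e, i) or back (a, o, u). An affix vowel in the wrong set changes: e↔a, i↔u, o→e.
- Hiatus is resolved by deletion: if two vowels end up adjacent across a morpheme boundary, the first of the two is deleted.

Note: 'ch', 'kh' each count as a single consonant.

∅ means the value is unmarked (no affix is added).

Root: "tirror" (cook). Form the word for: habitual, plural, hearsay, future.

tense = future: zero marking, form stays tirror.
Attach evidentiality hearsay -rukh → tirrorrukh.
Attach number plural -a → tirrorrukha.
Attach aspect habitual -it → tirrorrukhait.
Apply vowel harmony: tirrorrukhait → tirrorrukhaut.
Apply vowel deletion: tirrorrukhaut → tirrorrukhut.

tirrorrukhut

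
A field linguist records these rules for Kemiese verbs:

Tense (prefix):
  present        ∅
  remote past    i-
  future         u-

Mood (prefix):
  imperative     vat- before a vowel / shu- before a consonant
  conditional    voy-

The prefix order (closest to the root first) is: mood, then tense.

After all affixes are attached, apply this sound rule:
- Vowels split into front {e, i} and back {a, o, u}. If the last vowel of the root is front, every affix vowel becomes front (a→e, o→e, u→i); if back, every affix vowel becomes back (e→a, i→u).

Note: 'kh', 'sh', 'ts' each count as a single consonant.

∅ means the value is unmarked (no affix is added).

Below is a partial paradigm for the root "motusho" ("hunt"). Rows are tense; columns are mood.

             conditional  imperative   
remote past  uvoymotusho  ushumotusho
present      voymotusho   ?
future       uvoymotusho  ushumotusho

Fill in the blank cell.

shumotusho

Attach mood imperative shu- (before consonant 'm') → shumotusho.
tense = present: zero marking, form stays shumotusho.
Vowel harmony: no change.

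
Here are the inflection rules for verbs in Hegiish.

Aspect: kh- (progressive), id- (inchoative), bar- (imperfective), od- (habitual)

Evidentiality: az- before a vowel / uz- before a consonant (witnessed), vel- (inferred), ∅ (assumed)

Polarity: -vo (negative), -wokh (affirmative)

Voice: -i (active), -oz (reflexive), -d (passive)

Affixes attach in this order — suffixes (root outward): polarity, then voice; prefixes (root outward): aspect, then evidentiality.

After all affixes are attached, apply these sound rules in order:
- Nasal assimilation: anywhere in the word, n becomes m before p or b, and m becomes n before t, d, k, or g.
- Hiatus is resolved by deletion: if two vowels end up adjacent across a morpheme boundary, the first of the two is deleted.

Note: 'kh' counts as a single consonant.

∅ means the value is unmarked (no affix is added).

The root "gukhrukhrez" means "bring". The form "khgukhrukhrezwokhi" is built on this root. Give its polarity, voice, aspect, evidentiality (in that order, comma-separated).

Segment: kh-gukhrukhrez-wokh-i.
polarity: -wokh → affirmative.
voice: -i → active.
aspect: kh- → progressive.
evidentiality: ∅ → assumed.

affirmative, active, progressive, assumed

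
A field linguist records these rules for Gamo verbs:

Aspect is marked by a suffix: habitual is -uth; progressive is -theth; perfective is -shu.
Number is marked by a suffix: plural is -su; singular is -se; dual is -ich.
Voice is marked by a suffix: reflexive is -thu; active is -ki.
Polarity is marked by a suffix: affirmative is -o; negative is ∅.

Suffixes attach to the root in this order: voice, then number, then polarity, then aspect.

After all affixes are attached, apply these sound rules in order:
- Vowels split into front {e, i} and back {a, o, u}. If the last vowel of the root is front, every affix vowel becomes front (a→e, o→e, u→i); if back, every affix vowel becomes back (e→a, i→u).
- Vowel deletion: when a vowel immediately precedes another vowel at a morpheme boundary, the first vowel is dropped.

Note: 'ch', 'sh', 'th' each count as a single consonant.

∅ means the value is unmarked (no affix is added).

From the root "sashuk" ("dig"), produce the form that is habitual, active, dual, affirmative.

sashukkuchuth

Attach voice active -ki → sashukki.
Attach number dual -ich → sashukkiich.
Attach polarity affirmative -o → sashukkiicho.
Attach aspect habitual -uth → sashukkiichouth.
Apply vowel harmony: sashukkiichouth → sashukkuuchouth.
Apply vowel deletion: sashukkuuchouth → sashukkuchuth.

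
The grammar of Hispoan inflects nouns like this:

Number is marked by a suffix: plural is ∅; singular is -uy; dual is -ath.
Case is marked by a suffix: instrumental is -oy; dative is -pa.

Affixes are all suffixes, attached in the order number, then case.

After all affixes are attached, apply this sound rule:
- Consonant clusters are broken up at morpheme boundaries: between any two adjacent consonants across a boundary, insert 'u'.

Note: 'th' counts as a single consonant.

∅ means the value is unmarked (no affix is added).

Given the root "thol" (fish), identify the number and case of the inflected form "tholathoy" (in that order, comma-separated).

dual, instrumental

Segment: thol-ath-oy.
number: -ath → dual.
case: -oy → instrumental.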